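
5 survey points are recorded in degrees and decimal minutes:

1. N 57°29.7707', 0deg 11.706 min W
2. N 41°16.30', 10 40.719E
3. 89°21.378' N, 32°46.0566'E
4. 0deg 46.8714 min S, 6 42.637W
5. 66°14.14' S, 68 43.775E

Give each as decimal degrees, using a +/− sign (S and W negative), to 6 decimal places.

Point 1:
  φ: 29.7707′ = 0.496178°; total 57.4961783
  N ⇒ keep positive
  λ: 11.706′ = 0.195100°; total 0.1951000
  hemisphere W, so the sign is −
Point 2:
  φ: 41 + 16.3/60 = 41.2716667
  N ⇒ keep positive
  λ: 40.719′ = 0.678650°; total 10.6786500
  E → positive
Point 3:
  Lat: 89 + 21.378/60 = 89.3563000
  N ⇒ keep positive
  Lon: 46.0566′ = 0.767610°; total 32.7676100
  E → positive
Point 4:
  Latitude: 46.8714′ = 0.781190°; total 0.7811900
  S ⇒ negate
  Lon: 6 + 42.637/60 = 6.7106167
  W → negative
Point 5:
  Lat: 66 + 14.14/60 = 66.2356667
  hemisphere S, so the sign is −
  Lon: 68 + 43.775/60 = 68.7295833
  E ⇒ keep positive

1. 57.496178, -0.195100
2. 41.271667, 10.678650
3. 89.356300, 32.767610
4. -0.781190, -6.710617
5. -66.235667, 68.729583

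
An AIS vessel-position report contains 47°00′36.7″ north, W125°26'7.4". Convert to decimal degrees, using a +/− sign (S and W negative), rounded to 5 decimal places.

Latitude: 47 + 0/60 + 36.7/3600 = 47.010194
N → positive
Lon: 125° + 26/60 + 7.4/3600 = 125 + 0.433333 + 0.002056 = 125.435389
hemisphere W, so the sign is −

47.01019, -125.43539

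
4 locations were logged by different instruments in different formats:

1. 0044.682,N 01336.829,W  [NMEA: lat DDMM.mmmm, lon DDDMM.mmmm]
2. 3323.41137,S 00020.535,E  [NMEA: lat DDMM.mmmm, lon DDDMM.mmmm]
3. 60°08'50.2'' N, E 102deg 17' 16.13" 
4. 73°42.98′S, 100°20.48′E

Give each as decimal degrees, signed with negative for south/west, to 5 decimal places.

1. 0.74470, -13.61382
2. -33.39019, 0.34225
3. 60.14728, 102.28781
4. -73.71633, 100.34133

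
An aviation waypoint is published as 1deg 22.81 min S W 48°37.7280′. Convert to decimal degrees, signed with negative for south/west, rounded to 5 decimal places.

Lat: 22.81′ = 0.380167°; total 1.380167
hemisphere S, so the sign is −
λ: 48 + 37.728/60 = 48.628800
W → negative

-1.38017, -48.62880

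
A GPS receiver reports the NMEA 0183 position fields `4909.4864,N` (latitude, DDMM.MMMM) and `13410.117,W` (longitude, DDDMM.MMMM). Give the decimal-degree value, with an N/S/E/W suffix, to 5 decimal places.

Latitude: split at 2 digits → 49° and 9.4864′; 49 + 9.4864/60 = 49.158107
Lon: split at 3 digits → 134° and 10.117′; 134 + 10.117/60 = 134.168617

49.15811° N, 134.16862° W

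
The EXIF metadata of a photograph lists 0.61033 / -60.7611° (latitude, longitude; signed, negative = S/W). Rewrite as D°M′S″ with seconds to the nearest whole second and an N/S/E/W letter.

0°36′37″ N, 60°45′40″ W

φ: 0.610330 × 60 = 36.61980′ → 36′, remainder × 60 = 37.19″
Longitude is negative → W; |value| = 60.761100
λ: whole degrees 60; 45.66600′ → 45′ and 39.96″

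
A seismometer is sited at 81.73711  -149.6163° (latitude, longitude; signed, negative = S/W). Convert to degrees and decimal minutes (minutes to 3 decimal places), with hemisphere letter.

81° 44.227′ N, 149° 36.978′ W

Lat: minutes = (81.737110 − 81) × 60 = 44.22660
Longitude is negative → W; |value| = 149.616300
Longitude: fractional part 0.616300 → 36.97800 minutes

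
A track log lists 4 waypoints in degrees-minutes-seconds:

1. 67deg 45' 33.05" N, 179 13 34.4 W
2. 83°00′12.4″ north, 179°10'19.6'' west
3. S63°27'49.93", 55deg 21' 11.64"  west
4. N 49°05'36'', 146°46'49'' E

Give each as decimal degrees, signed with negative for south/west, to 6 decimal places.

1. 67.759181, -179.226222
2. 83.003444, -179.172111
3. -63.463869, -55.353233
4. 49.093333, 146.780278

Point 1:
  φ: 45′ + 33.05″ = 45.55083′; 67 + 45.55083/60 = 67.7591806
  N ⇒ keep positive
  Lon: 13′ + 34.4″ = 13.57333′; 179 + 13.57333/60 = 179.2262222
  hemisphere W, so the sign is −
Point 2:
  φ: 83° + 0/60 + 12.4/3600 = 83 + 0.000000 + 0.003444 = 83.0034444
  N ⇒ keep positive
  Longitude: 179° + 10/60 + 19.6/3600 = 179 + 0.166667 + 0.005444 = 179.1721111
  W → negative
Point 3:
  φ: 63 + 27/60 + 49.93/3600 = 63.4638694
  S → negative
  λ: 21′ + 11.64″ = 21.19400′; 55 + 21.19400/60 = 55.3532333
  W → negative
Point 4:
  Lat: 49 + 5/60 + 36/3600 = 49.0933333
  N → positive
  λ: 146 + 46/60 + 49/3600 = 146.7802778
  E ⇒ keep positive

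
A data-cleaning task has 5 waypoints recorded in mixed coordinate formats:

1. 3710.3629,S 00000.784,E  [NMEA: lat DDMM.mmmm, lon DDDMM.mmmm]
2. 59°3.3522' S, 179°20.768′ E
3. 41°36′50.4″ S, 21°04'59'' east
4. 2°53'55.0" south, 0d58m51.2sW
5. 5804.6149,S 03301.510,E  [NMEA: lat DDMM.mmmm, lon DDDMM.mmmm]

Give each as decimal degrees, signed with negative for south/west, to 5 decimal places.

Point 1:
  Lat: degrees = first 2 digits = 37, minutes = 10.3629; 37 + 10.3629/60 = 37.172715
  S ⇒ negate
  λ: split at 3 digits → 000° and 0.784′; 0 + 0.784/60 = 0.013067
  E ⇒ keep positive
Point 2:
  φ: 59 + 3.3522/60 = 59.055870
  hemisphere S, so the sign is −
  λ: 179 + 20.768/60 = 179.346133
  E ⇒ keep positive
Point 3:
  φ: 36′ + 50.4″ = 36.84000′; 41 + 36.84000/60 = 41.614000
  hemisphere S, so the sign is −
  Lon: 4′ + 59″ = 4.98333′; 21 + 4.98333/60 = 21.083056
  E ⇒ keep positive
Point 4:
  φ: 2° + 53/60 + 55/3600 = 2 + 0.883333 + 0.015278 = 2.898611
  S ⇒ negate
  Lon: 58′ + 51.2″ = 58.85333′; 0 + 58.85333/60 = 0.980889
  W → negative
Point 5:
  Latitude: split at 2 digits → 58° and 4.6149′; 58 + 4.6149/60 = 58.076915
  S ⇒ negate
  λ: split at 3 digits → 033° and 1.51′; 33 + 1.51/60 = 33.025167
  E ⇒ keep positive

1. -37.17272, 0.01307
2. -59.05587, 179.34613
3. -41.61400, 21.08306
4. -2.89861, -0.98089
5. -58.07692, 33.02517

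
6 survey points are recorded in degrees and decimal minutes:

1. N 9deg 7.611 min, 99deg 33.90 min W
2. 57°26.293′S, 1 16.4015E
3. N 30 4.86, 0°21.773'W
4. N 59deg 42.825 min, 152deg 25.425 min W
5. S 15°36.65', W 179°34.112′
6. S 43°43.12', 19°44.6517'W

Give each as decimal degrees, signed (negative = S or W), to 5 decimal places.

Point 1:
  φ: 7.611′ = 0.126850°; total 9.126850
  N ⇒ keep positive
  Lon: 33.9′ = 0.565000°; total 99.565000
  W → negative
Point 2:
  Latitude: 26.293′ = 0.438217°; total 57.438217
  S → negative
  λ: 1 + 16.4015/60 = 1.273358
  E ⇒ keep positive
Point 3:
  φ: 4.86′ = 0.081000°; total 30.081000
  N ⇒ keep positive
  λ: 0 + 21.773/60 = 0.362883
  W ⇒ negate
Point 4:
  φ: 59 + 42.825/60 = 59.713750
  N ⇒ keep positive
  λ: 152 + 25.425/60 = 152.423750
  W → negative
Point 5:
  φ: 36.65′ = 0.610833°; total 15.610833
  S ⇒ negate
  Longitude: 179 + 34.112/60 = 179.568533
  W ⇒ negate
Point 6:
  φ: 43.12′ = 0.718667°; total 43.718667
  hemisphere S, so the sign is −
  Longitude: 44.6517′ = 0.744195°; total 19.744195
  W ⇒ negate

1. 9.12685, -99.56500
2. -57.43822, 1.27336
3. 30.08100, -0.36288
4. 59.71375, -152.42375
5. -15.61083, -179.56853
6. -43.71867, -19.74420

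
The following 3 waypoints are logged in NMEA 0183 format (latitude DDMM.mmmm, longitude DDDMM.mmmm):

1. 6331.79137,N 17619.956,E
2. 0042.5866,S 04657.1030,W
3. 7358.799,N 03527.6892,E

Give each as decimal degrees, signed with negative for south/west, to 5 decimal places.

Point 1:
  Latitude: split at 2 digits → 63° and 31.79137′; 63 + 31.79137/60 = 63.529856
  N ⇒ keep positive
  λ: degrees = first 3 digits = 176, minutes = 19.956; 176 + 19.956/60 = 176.332600
  E ⇒ keep positive
Point 2:
  Latitude: degrees = first 2 digits = 0, minutes = 42.5866; 0 + 42.5866/60 = 0.709777
  hemisphere S, so the sign is −
  Longitude: degrees = first 3 digits = 46, minutes = 57.103; 46 + 57.103/60 = 46.951717
  hemisphere W, so the sign is −
Point 3:
  φ: degrees = first 2 digits = 73, minutes = 58.799; 73 + 58.799/60 = 73.979983
  N → positive
  Lon: split at 3 digits → 035° and 27.6892′; 35 + 27.6892/60 = 35.461487
  E → positive

1. 63.52986, 176.33260
2. -0.70978, -46.95172
3. 73.97998, 35.46149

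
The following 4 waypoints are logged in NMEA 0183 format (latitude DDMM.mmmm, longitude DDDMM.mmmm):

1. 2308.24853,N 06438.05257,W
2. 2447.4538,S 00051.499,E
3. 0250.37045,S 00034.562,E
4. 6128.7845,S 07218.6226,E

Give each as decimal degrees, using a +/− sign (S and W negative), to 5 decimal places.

1. 23.13748, -64.63421
2. -24.79090, 0.85832
3. -2.83951, 0.57603
4. -61.47974, 72.31038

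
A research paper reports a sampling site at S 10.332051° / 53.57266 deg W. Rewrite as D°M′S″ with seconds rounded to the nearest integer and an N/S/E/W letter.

Lat: whole degrees 10; 19.92306′ → 19′ and 55.38″
λ: 0.572660° → 34.35960′; 0.35960 × 60 = 21.58″

10°19′55″ S, 53°34′22″ W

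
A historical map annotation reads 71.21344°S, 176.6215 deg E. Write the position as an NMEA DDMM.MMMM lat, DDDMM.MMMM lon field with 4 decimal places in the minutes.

φ: minutes = (71.213440 − 71) × 60 = 12.806400
λ: minutes = (176.621500 − 176) × 60 = 37.290000

7112.8064,S / 17637.2900,E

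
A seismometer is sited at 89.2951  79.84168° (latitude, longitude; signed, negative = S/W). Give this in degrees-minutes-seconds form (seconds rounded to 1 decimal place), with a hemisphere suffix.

Latitude: whole degrees 89; 17.70600′ → 17′ and 42.360″
Longitude: 0.841680 × 60 = 50.50080′ → 50′, remainder × 60 = 30.048″

89°17′42.4″ N, 79°50′30.0″ E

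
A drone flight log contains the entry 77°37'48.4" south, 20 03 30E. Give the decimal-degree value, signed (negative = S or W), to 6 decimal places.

-77.630111, 20.058333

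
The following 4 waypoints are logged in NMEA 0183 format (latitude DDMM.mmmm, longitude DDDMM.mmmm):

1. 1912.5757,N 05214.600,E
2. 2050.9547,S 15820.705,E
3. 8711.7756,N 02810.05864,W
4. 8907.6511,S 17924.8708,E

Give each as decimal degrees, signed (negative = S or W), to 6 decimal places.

1. 19.209595, 52.243333
2. -20.849245, 158.345083
3. 87.196260, -28.167644
4. -89.127518, 179.414513

Point 1:
  Latitude: split at 2 digits → 19° and 12.5757′; 19 + 12.5757/60 = 19.2095950
  N ⇒ keep positive
  Lon: split at 3 digits → 052° and 14.6′; 52 + 14.6/60 = 52.2433333
  E ⇒ keep positive
Point 2:
  φ: degrees = first 2 digits = 20, minutes = 50.9547; 20 + 50.9547/60 = 20.8492450
  S → negative
  λ: split at 3 digits → 158° and 20.705′; 158 + 20.705/60 = 158.3450833
  E → positive
Point 3:
  Lat: split at 2 digits → 87° and 11.7756′; 87 + 11.7756/60 = 87.1962600
  N ⇒ keep positive
  λ: degrees = first 3 digits = 28, minutes = 10.05864; 28 + 10.05864/60 = 28.1676440
  W → negative
Point 4:
  Latitude: split at 2 digits → 89° and 7.6511′; 89 + 7.6511/60 = 89.1275183
  S ⇒ negate
  λ: degrees = first 3 digits = 179, minutes = 24.8708; 179 + 24.8708/60 = 179.4145133
  E → positive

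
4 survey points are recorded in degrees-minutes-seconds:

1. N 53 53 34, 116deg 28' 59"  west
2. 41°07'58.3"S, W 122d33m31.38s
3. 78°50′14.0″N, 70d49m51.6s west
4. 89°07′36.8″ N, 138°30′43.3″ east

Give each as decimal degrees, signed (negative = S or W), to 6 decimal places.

Point 1:
  Lat: 53 + 53/60 + 34/3600 = 53.8927778
  N ⇒ keep positive
  Lon: 116 + 28/60 + 59/3600 = 116.4830556
  W ⇒ negate
Point 2:
  Latitude: 41° + 7/60 + 58.3/3600 = 41 + 0.116667 + 0.016194 = 41.1328611
  S ⇒ negate
  λ: 122 + 33/60 + 31.38/3600 = 122.5587167
  hemisphere W, so the sign is −
Point 3:
  Latitude: 78° + 50/60 + 14/3600 = 78 + 0.833333 + 0.003889 = 78.8372222
  N → positive
  Longitude: 70 + 49/60 + 51.6/3600 = 70.8310000
  hemisphere W, so the sign is −
Point 4:
  Lat: 89 + 7/60 + 36.8/3600 = 89.1268889
  N ⇒ keep positive
  Longitude: 138 + 30/60 + 43.3/3600 = 138.5120278
  E → positive

1. 53.892778, -116.483056
2. -41.132861, -122.558717
3. 78.837222, -70.831000
4. 89.126889, 138.512028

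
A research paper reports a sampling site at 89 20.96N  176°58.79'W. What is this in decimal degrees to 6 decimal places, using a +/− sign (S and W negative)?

Lat: 89 + 20.96/60 = 89.3493333
N ⇒ keep positive
Lon: 176 + 58.79/60 = 176.9798333
W → negative

89.349333, -176.979833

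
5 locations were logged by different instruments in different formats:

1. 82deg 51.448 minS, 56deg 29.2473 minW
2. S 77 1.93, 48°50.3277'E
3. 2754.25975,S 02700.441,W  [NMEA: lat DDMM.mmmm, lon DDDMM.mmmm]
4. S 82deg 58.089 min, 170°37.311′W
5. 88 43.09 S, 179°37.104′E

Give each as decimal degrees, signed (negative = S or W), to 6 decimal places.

1. -82.857467, -56.487455
2. -77.032167, 48.838795
3. -27.904329, -27.007350
4. -82.968150, -170.621850
5. -88.718167, 179.618400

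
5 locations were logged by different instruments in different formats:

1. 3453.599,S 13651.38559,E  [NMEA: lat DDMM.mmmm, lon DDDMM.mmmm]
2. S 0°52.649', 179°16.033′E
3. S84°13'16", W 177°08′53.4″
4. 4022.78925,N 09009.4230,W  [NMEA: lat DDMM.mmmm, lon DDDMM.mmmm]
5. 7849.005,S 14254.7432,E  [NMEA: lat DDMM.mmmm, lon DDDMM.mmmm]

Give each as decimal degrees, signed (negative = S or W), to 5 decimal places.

1. -34.89332, 136.85643
2. -0.87748, 179.26722
3. -84.22111, -177.14817
4. 40.37982, -90.15705
5. -78.81675, 142.91239

Point 1:
  Lat: degrees = first 2 digits = 34, minutes = 53.599; 34 + 53.599/60 = 34.893317
  S → negative
  Lon: degrees = first 3 digits = 136, minutes = 51.38559; 136 + 51.38559/60 = 136.856427
  E → positive
Point 2:
  φ: 52.649′ = 0.877483°; total 0.877483
  S → negative
  λ: 16.033′ = 0.267217°; total 179.267217
  E ⇒ keep positive
Point 3:
  φ: 13′ + 16″ = 13.26667′; 84 + 13.26667/60 = 84.221111
  S → negative
  λ: 8′ + 53.4″ = 8.89000′; 177 + 8.89000/60 = 177.148167
  hemisphere W, so the sign is −
Point 4:
  φ: degrees = first 2 digits = 40, minutes = 22.78925; 40 + 22.78925/60 = 40.379821
  N → positive
  λ: split at 3 digits → 090° and 9.423′; 90 + 9.423/60 = 90.157050
  hemisphere W, so the sign is −
Point 5:
  Lat: split at 2 digits → 78° and 49.005′; 78 + 49.005/60 = 78.816750
  hemisphere S, so the sign is −
  Longitude: degrees = first 3 digits = 142, minutes = 54.7432; 142 + 54.7432/60 = 142.912387
  E ⇒ keep positive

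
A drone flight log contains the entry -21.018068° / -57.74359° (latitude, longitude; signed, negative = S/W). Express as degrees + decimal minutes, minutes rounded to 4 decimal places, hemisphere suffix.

Latitude is negative → S; |value| = 21.018068
Latitude: 21° + 0.018068 × 60 = 21° 1.084080′
Longitude is negative → W; |value| = 57.743590
λ: fractional part 0.743590 → 44.615400 minutes

21° 1.0841′ S, 57° 44.6154′ W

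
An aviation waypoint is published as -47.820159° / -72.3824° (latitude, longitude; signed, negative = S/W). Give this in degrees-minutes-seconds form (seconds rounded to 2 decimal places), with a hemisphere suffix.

Latitude is negative → S; |value| = 47.820159
φ: 0.820159 × 60 = 49.20954′ → 49′, remainder × 60 = 12.5724″
Longitude is negative → W; |value| = 72.382400
λ: 0.382400° → 22.94400′; 0.94400 × 60 = 56.6400″

47°49′12.57″ S, 72°22′56.64″ W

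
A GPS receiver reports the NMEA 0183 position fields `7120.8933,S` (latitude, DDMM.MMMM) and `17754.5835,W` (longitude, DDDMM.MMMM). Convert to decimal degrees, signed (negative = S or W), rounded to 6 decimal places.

φ: degrees = first 2 digits = 71, minutes = 20.8933; 71 + 20.8933/60 = 71.3482217
S → negative
Lon: degrees = first 3 digits = 177, minutes = 54.5835; 177 + 54.5835/60 = 177.9097250
hemisphere W, so the sign is −

-71.348222, -177.909725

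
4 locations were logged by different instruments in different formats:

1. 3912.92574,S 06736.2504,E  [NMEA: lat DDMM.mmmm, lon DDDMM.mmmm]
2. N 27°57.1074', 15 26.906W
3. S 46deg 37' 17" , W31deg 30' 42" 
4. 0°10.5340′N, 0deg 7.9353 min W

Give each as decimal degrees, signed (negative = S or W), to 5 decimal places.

1. -39.21543, 67.60417
2. 27.95179, -15.44843
3. -46.62139, -31.51167
4. 0.17557, -0.13226

Point 1:
  Latitude: degrees = first 2 digits = 39, minutes = 12.92574; 39 + 12.92574/60 = 39.215429
  S ⇒ negate
  Lon: degrees = first 3 digits = 67, minutes = 36.2504; 67 + 36.2504/60 = 67.604173
  E ⇒ keep positive
Point 2:
  Latitude: 57.1074′ = 0.951790°; total 27.951790
  N → positive
  Lon: 26.906′ = 0.448433°; total 15.448433
  W ⇒ negate
Point 3:
  φ: 37′ + 17″ = 37.28333′; 46 + 37.28333/60 = 46.621389
  hemisphere S, so the sign is −
  Lon: 30′ + 42″ = 30.70000′; 31 + 30.70000/60 = 31.511667
  W → negative
Point 4:
  Latitude: 10.534′ = 0.175567°; total 0.175567
  N ⇒ keep positive
  λ: 7.9353′ = 0.132255°; total 0.132255
  W → negative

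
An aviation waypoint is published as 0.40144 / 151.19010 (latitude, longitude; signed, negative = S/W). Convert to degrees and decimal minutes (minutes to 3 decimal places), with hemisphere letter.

0° 24.086′ N, 151° 11.406′ E

Latitude: minutes = (0.401440 − 0) × 60 = 24.08640
Lon: minutes = (151.190100 − 151) × 60 = 11.40600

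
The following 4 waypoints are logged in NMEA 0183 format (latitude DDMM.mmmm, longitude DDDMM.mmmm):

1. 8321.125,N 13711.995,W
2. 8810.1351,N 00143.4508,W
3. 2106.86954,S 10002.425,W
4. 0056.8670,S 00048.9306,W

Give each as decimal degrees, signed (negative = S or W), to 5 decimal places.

1. 83.35208, -137.19992
2. 88.16892, -1.72418
3. -21.11449, -100.04042
4. -0.94778, -0.81551

Point 1:
  φ: split at 2 digits → 83° and 21.125′; 83 + 21.125/60 = 83.352083
  N → positive
  Longitude: degrees = first 3 digits = 137, minutes = 11.995; 137 + 11.995/60 = 137.199917
  hemisphere W, so the sign is −
Point 2:
  φ: degrees = first 2 digits = 88, minutes = 10.1351; 88 + 10.1351/60 = 88.168918
  N ⇒ keep positive
  Longitude: degrees = first 3 digits = 1, minutes = 43.4508; 1 + 43.4508/60 = 1.724180
  W ⇒ negate
Point 3:
  Lat: split at 2 digits → 21° and 6.86954′; 21 + 6.86954/60 = 21.114492
  hemisphere S, so the sign is −
  Lon: split at 3 digits → 100° and 2.425′; 100 + 2.425/60 = 100.040417
  W ⇒ negate
Point 4:
  φ: degrees = first 2 digits = 0, minutes = 56.867; 0 + 56.867/60 = 0.947783
  hemisphere S, so the sign is −
  λ: degrees = first 3 digits = 0, minutes = 48.9306; 0 + 48.9306/60 = 0.815510
  W → negative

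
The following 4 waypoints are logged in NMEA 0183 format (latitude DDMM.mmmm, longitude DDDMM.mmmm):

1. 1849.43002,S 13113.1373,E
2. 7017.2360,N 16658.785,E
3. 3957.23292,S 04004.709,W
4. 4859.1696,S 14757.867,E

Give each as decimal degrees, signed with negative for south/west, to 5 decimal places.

1. -18.82383, 131.21896
2. 70.28727, 166.97975
3. -39.95388, -40.07848
4. -48.98616, 147.96445

Point 1:
  Latitude: split at 2 digits → 18° and 49.43002′; 18 + 49.43002/60 = 18.823834
  S → negative
  Lon: split at 3 digits → 131° and 13.1373′; 131 + 13.1373/60 = 131.218955
  E ⇒ keep positive
Point 2:
  φ: split at 2 digits → 70° and 17.236′; 70 + 17.236/60 = 70.287267
  N → positive
  Longitude: split at 3 digits → 166° and 58.785′; 166 + 58.785/60 = 166.979750
  E ⇒ keep positive
Point 3:
  Latitude: degrees = first 2 digits = 39, minutes = 57.23292; 39 + 57.23292/60 = 39.953882
  S ⇒ negate
  λ: degrees = first 3 digits = 40, minutes = 4.709; 40 + 4.709/60 = 40.078483
  W → negative
Point 4:
  φ: split at 2 digits → 48° and 59.1696′; 48 + 59.1696/60 = 48.986160
  hemisphere S, so the sign is −
  Lon: degrees = first 3 digits = 147, minutes = 57.867; 147 + 57.867/60 = 147.964450
  E → positive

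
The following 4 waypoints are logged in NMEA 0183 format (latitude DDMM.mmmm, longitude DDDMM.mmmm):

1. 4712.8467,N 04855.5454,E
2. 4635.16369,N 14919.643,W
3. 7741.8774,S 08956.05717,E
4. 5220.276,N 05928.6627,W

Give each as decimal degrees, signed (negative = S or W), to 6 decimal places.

Point 1:
  Latitude: degrees = first 2 digits = 47, minutes = 12.8467; 47 + 12.8467/60 = 47.2141117
  N → positive
  λ: degrees = first 3 digits = 48, minutes = 55.5454; 48 + 55.5454/60 = 48.9257567
  E ⇒ keep positive
Point 2:
  Lat: degrees = first 2 digits = 46, minutes = 35.16369; 46 + 35.16369/60 = 46.5860615
  N → positive
  Lon: split at 3 digits → 149° and 19.643′; 149 + 19.643/60 = 149.3273833
  hemisphere W, so the sign is −
Point 3:
  φ: split at 2 digits → 77° and 41.8774′; 77 + 41.8774/60 = 77.6979567
  S ⇒ negate
  Longitude: degrees = first 3 digits = 89, minutes = 56.05717; 89 + 56.05717/60 = 89.9342862
  E ⇒ keep positive
Point 4:
  φ: degrees = first 2 digits = 52, minutes = 20.276; 52 + 20.276/60 = 52.3379333
  N → positive
  λ: split at 3 digits → 059° and 28.6627′; 59 + 28.6627/60 = 59.4777117
  hemisphere W, so the sign is −

1. 47.214112, 48.925757
2. 46.586062, -149.327383
3. -77.697957, 89.934286
4. 52.337933, -59.477712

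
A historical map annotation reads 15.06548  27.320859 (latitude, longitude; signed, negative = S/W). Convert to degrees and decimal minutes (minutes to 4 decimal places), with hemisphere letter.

φ: minutes = (15.065480 − 15) × 60 = 3.928800
Longitude: 27° + 0.320859 × 60 = 27° 19.251540′

15° 3.9288′ N, 27° 19.2515′ E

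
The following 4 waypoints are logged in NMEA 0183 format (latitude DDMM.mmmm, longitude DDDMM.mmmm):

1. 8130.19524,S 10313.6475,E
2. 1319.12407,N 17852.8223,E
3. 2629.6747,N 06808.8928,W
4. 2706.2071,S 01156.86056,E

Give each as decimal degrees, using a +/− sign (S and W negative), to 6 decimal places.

1. -81.503254, 103.227458
2. 13.318735, 178.880372
3. 26.494578, -68.148213
4. -27.103452, 11.947676

Point 1:
  φ: degrees = first 2 digits = 81, minutes = 30.19524; 81 + 30.19524/60 = 81.5032540
  S ⇒ negate
  λ: split at 3 digits → 103° and 13.6475′; 103 + 13.6475/60 = 103.2274583
  E → positive
Point 2:
  Lat: degrees = first 2 digits = 13, minutes = 19.12407; 13 + 19.12407/60 = 13.3187345
  N ⇒ keep positive
  Lon: split at 3 digits → 178° and 52.8223′; 178 + 52.8223/60 = 178.8803717
  E → positive
Point 3:
  Latitude: split at 2 digits → 26° and 29.6747′; 26 + 29.6747/60 = 26.4945783
  N → positive
  λ: split at 3 digits → 068° and 8.8928′; 68 + 8.8928/60 = 68.1482133
  W ⇒ negate
Point 4:
  Latitude: degrees = first 2 digits = 27, minutes = 6.2071; 27 + 6.2071/60 = 27.1034517
  hemisphere S, so the sign is −
  Longitude: degrees = first 3 digits = 11, minutes = 56.86056; 11 + 56.86056/60 = 11.9476760
  E ⇒ keep positive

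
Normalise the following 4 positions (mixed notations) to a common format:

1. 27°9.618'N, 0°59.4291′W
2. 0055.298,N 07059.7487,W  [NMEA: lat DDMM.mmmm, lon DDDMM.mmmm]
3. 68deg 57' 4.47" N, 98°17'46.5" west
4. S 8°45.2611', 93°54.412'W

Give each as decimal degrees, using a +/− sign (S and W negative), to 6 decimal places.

1. 27.160300, -0.990485
2. 0.921633, -70.995812
3. 68.951242, -98.296250
4. -8.754352, -93.906867

Point 1:
  φ: 9.618′ = 0.160300°; total 27.1603000
  N → positive
  Longitude: 59.4291′ = 0.990485°; total 0.9904850
  W → negative
Point 2:
  Latitude: split at 2 digits → 00° and 55.298′; 0 + 55.298/60 = 0.9216333
  N → positive
  Longitude: degrees = first 3 digits = 70, minutes = 59.7487; 70 + 59.7487/60 = 70.9958117
  hemisphere W, so the sign is −
Point 3:
  φ: 68° + 57/60 + 4.47/3600 = 68 + 0.950000 + 0.001242 = 68.9512417
  N ⇒ keep positive
  Longitude: 17′ + 46.5″ = 17.77500′; 98 + 17.77500/60 = 98.2962500
  hemisphere W, so the sign is −
Point 4:
  Lat: 8 + 45.2611/60 = 8.7543517
  hemisphere S, so the sign is −
  Lon: 54.412′ = 0.906867°; total 93.9068667
  hemisphere W, so the sign is −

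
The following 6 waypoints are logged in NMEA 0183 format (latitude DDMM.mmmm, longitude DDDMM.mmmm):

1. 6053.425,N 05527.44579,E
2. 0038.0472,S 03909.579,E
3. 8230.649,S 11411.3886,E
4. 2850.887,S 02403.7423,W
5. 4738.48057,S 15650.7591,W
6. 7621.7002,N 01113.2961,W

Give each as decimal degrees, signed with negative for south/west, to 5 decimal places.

1. 60.89042, 55.45743
2. -0.63412, 39.15965
3. -82.51082, 114.18981
4. -28.84812, -24.06237
5. -47.64134, -156.84599
6. 76.36167, -11.22160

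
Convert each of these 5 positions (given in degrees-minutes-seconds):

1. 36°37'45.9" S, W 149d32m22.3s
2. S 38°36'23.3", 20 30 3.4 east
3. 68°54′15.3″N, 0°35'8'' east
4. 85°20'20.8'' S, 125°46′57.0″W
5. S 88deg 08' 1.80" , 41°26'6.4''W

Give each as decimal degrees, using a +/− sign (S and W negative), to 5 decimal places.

1. -36.62942, -149.53953
2. -38.60647, 20.50094
3. 68.90425, 0.58556
4. -85.33911, -125.78250
5. -88.13383, -41.43511

Point 1:
  φ: 36 + 37/60 + 45.9/3600 = 36.629417
  S → negative
  λ: 149° + 32/60 + 22.3/3600 = 149 + 0.533333 + 0.006194 = 149.539528
  W ⇒ negate
Point 2:
  Latitude: 38° + 36/60 + 23.3/3600 = 38 + 0.600000 + 0.006472 = 38.606472
  S → negative
  Longitude: 30′ + 3.4″ = 30.05667′; 20 + 30.05667/60 = 20.500944
  E → positive
Point 3:
  Lat: 54′ + 15.3″ = 54.25500′; 68 + 54.25500/60 = 68.904250
  N ⇒ keep positive
  Lon: 0° + 35/60 + 8/3600 = 0 + 0.583333 + 0.002222 = 0.585556
  E ⇒ keep positive
Point 4:
  φ: 20′ + 20.8″ = 20.34667′; 85 + 20.34667/60 = 85.339111
  hemisphere S, so the sign is −
  Lon: 125° + 46/60 + 57/3600 = 125 + 0.766667 + 0.015833 = 125.782500
  W ⇒ negate
Point 5:
  Latitude: 88 + 8/60 + 1.8/3600 = 88.133833
  S → negative
  λ: 26′ + 6.4″ = 26.10667′; 41 + 26.10667/60 = 41.435111
  W ⇒ negate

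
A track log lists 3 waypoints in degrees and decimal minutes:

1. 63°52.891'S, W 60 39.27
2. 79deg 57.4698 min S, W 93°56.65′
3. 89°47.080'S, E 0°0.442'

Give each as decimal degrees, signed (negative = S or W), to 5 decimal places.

1. -63.88152, -60.65450
2. -79.95783, -93.94417
3. -89.78467, 0.00737

Point 1:
  Lat: 52.891′ = 0.881517°; total 63.881517
  S ⇒ negate
  Longitude: 60 + 39.27/60 = 60.654500
  W ⇒ negate
Point 2:
  Latitude: 57.4698′ = 0.957830°; total 79.957830
  hemisphere S, so the sign is −
  Lon: 56.65′ = 0.944167°; total 93.944167
  W ⇒ negate
Point 3:
  Latitude: 47.08′ = 0.784667°; total 89.784667
  S ⇒ negate
  Longitude: 0 + 0.442/60 = 0.007367
  E → positive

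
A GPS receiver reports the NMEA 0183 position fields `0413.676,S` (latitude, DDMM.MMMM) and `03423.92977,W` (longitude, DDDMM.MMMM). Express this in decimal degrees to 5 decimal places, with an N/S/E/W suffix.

4.22793° S, 34.39883° W

Latitude: degrees = first 2 digits = 4, minutes = 13.676; 4 + 13.676/60 = 4.227933
Lon: split at 3 digits → 034° and 23.92977′; 34 + 23.92977/60 = 34.398830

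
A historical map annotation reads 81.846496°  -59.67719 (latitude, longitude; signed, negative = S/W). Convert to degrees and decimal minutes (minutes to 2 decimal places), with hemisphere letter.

81° 50.79′ N, 59° 40.63′ W

Lat: 81° + 0.846496 × 60 = 81° 50.7898′
Longitude is negative → W; |value| = 59.677190
λ: 59° + 0.677190 × 60 = 59° 40.6314′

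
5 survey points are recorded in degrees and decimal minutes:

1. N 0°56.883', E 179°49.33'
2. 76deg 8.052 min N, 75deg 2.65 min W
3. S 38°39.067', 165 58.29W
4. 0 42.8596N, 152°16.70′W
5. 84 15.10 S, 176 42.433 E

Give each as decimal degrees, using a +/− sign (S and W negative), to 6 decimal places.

1. 0.948050, 179.822167
2. 76.134200, -75.044167
3. -38.651117, -165.971500
4. 0.714327, -152.278333
5. -84.251667, 176.707217

Point 1:
  Latitude: 0 + 56.883/60 = 0.9480500
  N → positive
  λ: 49.33′ = 0.822167°; total 179.8221667
  E → positive
Point 2:
  Latitude: 8.052′ = 0.134200°; total 76.1342000
  N ⇒ keep positive
  λ: 75 + 2.65/60 = 75.0441667
  W ⇒ negate
Point 3:
  φ: 38 + 39.067/60 = 38.6511167
  S ⇒ negate
  λ: 58.29′ = 0.971500°; total 165.9715000
  W ⇒ negate
Point 4:
  Lat: 42.8596′ = 0.714327°; total 0.7143267
  N → positive
  λ: 16.7′ = 0.278333°; total 152.2783333
  hemisphere W, so the sign is −
Point 5:
  Lat: 84 + 15.1/60 = 84.2516667
  S ⇒ negate
  λ: 176 + 42.433/60 = 176.7072167
  E ⇒ keep positive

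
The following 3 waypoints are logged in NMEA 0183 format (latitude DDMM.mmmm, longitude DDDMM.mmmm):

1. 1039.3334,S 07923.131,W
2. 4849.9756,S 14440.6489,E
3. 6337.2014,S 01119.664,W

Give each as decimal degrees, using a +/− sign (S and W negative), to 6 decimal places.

Point 1:
  φ: degrees = first 2 digits = 10, minutes = 39.3334; 10 + 39.3334/60 = 10.6555567
  hemisphere S, so the sign is −
  Longitude: degrees = first 3 digits = 79, minutes = 23.131; 79 + 23.131/60 = 79.3855167
  hemisphere W, so the sign is −
Point 2:
  Latitude: split at 2 digits → 48° and 49.9756′; 48 + 49.9756/60 = 48.8329267
  S → negative
  λ: degrees = first 3 digits = 144, minutes = 40.6489; 144 + 40.6489/60 = 144.6774817
  E → positive
Point 3:
  Latitude: split at 2 digits → 63° and 37.2014′; 63 + 37.2014/60 = 63.6200233
  hemisphere S, so the sign is −
  λ: split at 3 digits → 011° and 19.664′; 11 + 19.664/60 = 11.3277333
  W ⇒ negate

1. -10.655557, -79.385517
2. -48.832927, 144.677482
3. -63.620023, -11.327733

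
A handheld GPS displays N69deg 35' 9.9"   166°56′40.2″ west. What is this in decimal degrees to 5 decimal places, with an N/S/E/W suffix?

69.58608° N, 166.94450° W

φ: 69° + 35/60 + 9.9/3600 = 69 + 0.583333 + 0.002750 = 69.586083
λ: 56′ + 40.2″ = 56.67000′; 166 + 56.67000/60 = 166.944500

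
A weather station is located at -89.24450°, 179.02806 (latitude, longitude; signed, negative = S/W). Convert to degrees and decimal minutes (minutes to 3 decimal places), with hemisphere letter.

89° 14.670′ S, 179° 1.684′ E

Latitude is negative → S; |value| = 89.244500
φ: 89° + 0.244500 × 60 = 89° 14.67000′
λ: minutes = (179.028060 − 179) × 60 = 1.68360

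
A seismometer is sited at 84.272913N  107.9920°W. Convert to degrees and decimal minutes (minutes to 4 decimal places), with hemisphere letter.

φ: 84° + 0.272913 × 60 = 84° 16.374780′
Longitude: minutes = (107.992000 − 107) × 60 = 59.520000

84° 16.3748′ N, 107° 59.5200′ W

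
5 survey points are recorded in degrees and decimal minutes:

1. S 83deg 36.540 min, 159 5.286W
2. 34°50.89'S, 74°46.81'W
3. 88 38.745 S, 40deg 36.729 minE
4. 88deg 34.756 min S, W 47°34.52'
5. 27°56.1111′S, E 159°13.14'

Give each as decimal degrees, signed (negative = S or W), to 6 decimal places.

1. -83.609000, -159.088100
2. -34.848167, -74.780167
3. -88.645750, 40.612150
4. -88.579267, -47.575333
5. -27.935185, 159.219000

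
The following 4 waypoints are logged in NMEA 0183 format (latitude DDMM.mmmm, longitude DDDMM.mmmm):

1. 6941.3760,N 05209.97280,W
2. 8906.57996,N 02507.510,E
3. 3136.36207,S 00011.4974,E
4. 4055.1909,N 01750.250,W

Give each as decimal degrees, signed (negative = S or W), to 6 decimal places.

Point 1:
  Lat: split at 2 digits → 69° and 41.376′; 69 + 41.376/60 = 69.6896000
  N ⇒ keep positive
  λ: split at 3 digits → 052° and 9.9728′; 52 + 9.9728/60 = 52.1662133
  W ⇒ negate
Point 2:
  Latitude: split at 2 digits → 89° and 6.57996′; 89 + 6.57996/60 = 89.1096660
  N ⇒ keep positive
  Longitude: degrees = first 3 digits = 25, minutes = 7.51; 25 + 7.51/60 = 25.1251667
  E ⇒ keep positive
Point 3:
  φ: degrees = first 2 digits = 31, minutes = 36.36207; 31 + 36.36207/60 = 31.6060345
  S → negative
  λ: split at 3 digits → 000° and 11.4974′; 0 + 11.4974/60 = 0.1916233
  E ⇒ keep positive
Point 4:
  Lat: split at 2 digits → 40° and 55.1909′; 40 + 55.1909/60 = 40.9198483
  N → positive
  λ: split at 3 digits → 017° and 50.25′; 17 + 50.25/60 = 17.8375000
  hemisphere W, so the sign is −

1. 69.689600, -52.166213
2. 89.109666, 25.125167
3. -31.606035, 0.191623
4. 40.919848, -17.837500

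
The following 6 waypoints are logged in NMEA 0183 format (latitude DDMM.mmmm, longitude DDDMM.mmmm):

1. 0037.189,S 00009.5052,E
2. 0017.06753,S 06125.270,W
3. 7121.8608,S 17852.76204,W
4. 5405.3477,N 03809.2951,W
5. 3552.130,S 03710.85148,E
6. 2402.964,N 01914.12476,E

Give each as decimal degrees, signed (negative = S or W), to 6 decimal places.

Point 1:
  φ: degrees = first 2 digits = 0, minutes = 37.189; 0 + 37.189/60 = 0.6198167
  S ⇒ negate
  Longitude: split at 3 digits → 000° and 9.5052′; 0 + 9.5052/60 = 0.1584200
  E → positive
Point 2:
  Lat: degrees = first 2 digits = 0, minutes = 17.06753; 0 + 17.06753/60 = 0.2844588
  S → negative
  λ: degrees = first 3 digits = 61, minutes = 25.27; 61 + 25.27/60 = 61.4211667
  W → negative
Point 3:
  φ: degrees = first 2 digits = 71, minutes = 21.8608; 71 + 21.8608/60 = 71.3643467
  S → negative
  λ: split at 3 digits → 178° and 52.76204′; 178 + 52.76204/60 = 178.8793673
  W ⇒ negate
Point 4:
  Lat: degrees = first 2 digits = 54, minutes = 5.3477; 54 + 5.3477/60 = 54.0891283
  N → positive
  λ: split at 3 digits → 038° and 9.2951′; 38 + 9.2951/60 = 38.1549183
  W → negative
Point 5:
  φ: degrees = first 2 digits = 35, minutes = 52.13; 35 + 52.13/60 = 35.8688333
  S ⇒ negate
  λ: degrees = first 3 digits = 37, minutes = 10.85148; 37 + 10.85148/60 = 37.1808580
  E → positive
Point 6:
  Lat: degrees = first 2 digits = 24, minutes = 2.964; 24 + 2.964/60 = 24.0494000
  N ⇒ keep positive
  Longitude: split at 3 digits → 019° and 14.12476′; 19 + 14.12476/60 = 19.2354127
  E ⇒ keep positive

1. -0.619817, 0.158420
2. -0.284459, -61.421167
3. -71.364347, -178.879367
4. 54.089128, -38.154918
5. -35.868833, 37.180858
6. 24.049400, 19.235413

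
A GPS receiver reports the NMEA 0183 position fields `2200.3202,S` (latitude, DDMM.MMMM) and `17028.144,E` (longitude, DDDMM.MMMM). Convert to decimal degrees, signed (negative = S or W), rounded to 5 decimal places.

Latitude: degrees = first 2 digits = 22, minutes = 0.3202; 22 + 0.3202/60 = 22.005337
S ⇒ negate
λ: degrees = first 3 digits = 170, minutes = 28.144; 170 + 28.144/60 = 170.469067
E → positive

-22.00534, 170.46907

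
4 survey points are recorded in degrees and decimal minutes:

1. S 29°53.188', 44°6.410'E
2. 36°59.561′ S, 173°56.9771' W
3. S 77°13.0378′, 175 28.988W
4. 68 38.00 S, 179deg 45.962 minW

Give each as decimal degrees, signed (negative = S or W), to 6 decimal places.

Point 1:
  φ: 53.188′ = 0.886467°; total 29.8864667
  hemisphere S, so the sign is −
  λ: 6.41′ = 0.106833°; total 44.1068333
  E ⇒ keep positive
Point 2:
  Lat: 36 + 59.561/60 = 36.9926833
  hemisphere S, so the sign is −
  λ: 56.9771′ = 0.949618°; total 173.9496183
  W ⇒ negate
Point 3:
  Latitude: 77 + 13.0378/60 = 77.2172967
  S ⇒ negate
  Lon: 175 + 28.988/60 = 175.4831333
  W → negative
Point 4:
  Lat: 38′ = 0.633333°; total 68.6333333
  hemisphere S, so the sign is −
  λ: 179 + 45.962/60 = 179.7660333
  W → negative

1. -29.886467, 44.106833
2. -36.992683, -173.949618
3. -77.217297, -175.483133
4. -68.633333, -179.766033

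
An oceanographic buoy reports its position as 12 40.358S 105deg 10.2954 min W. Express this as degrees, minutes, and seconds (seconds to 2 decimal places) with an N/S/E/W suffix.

Lat: fractional minutes 0.35800 × 60 = 21.4800″
Longitude: 10.29540′ → 10′ and 0.29540 × 60 = 17.7240″

12°40′21.48″ S, 105°10′17.72″ W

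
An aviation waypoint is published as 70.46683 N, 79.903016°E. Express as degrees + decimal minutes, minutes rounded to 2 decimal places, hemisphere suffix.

70° 28.01′ N, 79° 54.18′ E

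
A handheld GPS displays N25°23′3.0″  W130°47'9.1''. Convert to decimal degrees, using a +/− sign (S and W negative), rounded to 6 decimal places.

Lat: 25° + 23/60 + 3/3600 = 25 + 0.383333 + 0.000833 = 25.3841667
N → positive
λ: 130 + 47/60 + 9.1/3600 = 130.7858611
W ⇒ negate

25.384167, -130.785861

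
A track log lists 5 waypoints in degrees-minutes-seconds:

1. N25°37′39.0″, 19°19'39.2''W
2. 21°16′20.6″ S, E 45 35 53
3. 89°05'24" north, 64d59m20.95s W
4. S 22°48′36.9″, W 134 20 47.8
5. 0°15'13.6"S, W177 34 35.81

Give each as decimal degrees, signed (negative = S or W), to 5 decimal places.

Point 1:
  Latitude: 37′ + 39″ = 37.65000′; 25 + 37.65000/60 = 25.627500
  N → positive
  λ: 19′ + 39.2″ = 19.65333′; 19 + 19.65333/60 = 19.327556
  hemisphere W, so the sign is −
Point 2:
  φ: 16′ + 20.6″ = 16.34333′; 21 + 16.34333/60 = 21.272389
  hemisphere S, so the sign is −
  Longitude: 45° + 35/60 + 53/3600 = 45 + 0.583333 + 0.014722 = 45.598056
  E → positive
Point 3:
  Lat: 89 + 5/60 + 24/3600 = 89.090000
  N → positive
  Longitude: 64 + 59/60 + 20.95/3600 = 64.989153
  W ⇒ negate
Point 4:
  φ: 22 + 48/60 + 36.9/3600 = 22.810250
  S ⇒ negate
  λ: 134° + 20/60 + 47.8/3600 = 134 + 0.333333 + 0.013278 = 134.346611
  hemisphere W, so the sign is −
Point 5:
  φ: 0° + 15/60 + 13.6/3600 = 0 + 0.250000 + 0.003778 = 0.253778
  hemisphere S, so the sign is −
  Longitude: 34′ + 35.81″ = 34.59683′; 177 + 34.59683/60 = 177.576614
  W → negative

1. 25.62750, -19.32756
2. -21.27239, 45.59806
3. 89.09000, -64.98915
4. -22.81025, -134.34661
5. -0.25378, -177.57661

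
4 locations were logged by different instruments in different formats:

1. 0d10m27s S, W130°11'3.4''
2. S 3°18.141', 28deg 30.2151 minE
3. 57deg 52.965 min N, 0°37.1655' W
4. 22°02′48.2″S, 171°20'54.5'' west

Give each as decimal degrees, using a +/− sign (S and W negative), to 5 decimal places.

Point 1:
  Latitude: 0 + 10/60 + 27/3600 = 0.174167
  S ⇒ negate
  λ: 11′ + 3.4″ = 11.05667′; 130 + 11.05667/60 = 130.184278
  W ⇒ negate
Point 2:
  Lat: 18.141′ = 0.302350°; total 3.302350
  hemisphere S, so the sign is −
  Longitude: 28 + 30.2151/60 = 28.503585
  E ⇒ keep positive
Point 3:
  Lat: 52.965′ = 0.882750°; total 57.882750
  N ⇒ keep positive
  Lon: 0 + 37.1655/60 = 0.619425
  W ⇒ negate
Point 4:
  φ: 22° + 2/60 + 48.2/3600 = 22 + 0.033333 + 0.013389 = 22.046722
  S ⇒ negate
  Longitude: 20′ + 54.5″ = 20.90833′; 171 + 20.90833/60 = 171.348472
  W ⇒ negate

1. -0.17417, -130.18428
2. -3.30235, 28.50359
3. 57.88275, -0.61943
4. -22.04672, -171.34847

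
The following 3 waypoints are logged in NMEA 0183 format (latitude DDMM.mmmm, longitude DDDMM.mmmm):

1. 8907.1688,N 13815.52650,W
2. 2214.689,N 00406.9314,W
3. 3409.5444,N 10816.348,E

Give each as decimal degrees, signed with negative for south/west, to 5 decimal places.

Point 1:
  Lat: split at 2 digits → 89° and 7.1688′; 89 + 7.1688/60 = 89.119480
  N → positive
  λ: split at 3 digits → 138° and 15.5265′; 138 + 15.5265/60 = 138.258775
  W ⇒ negate
Point 2:
  Lat: split at 2 digits → 22° and 14.689′; 22 + 14.689/60 = 22.244817
  N ⇒ keep positive
  λ: degrees = first 3 digits = 4, minutes = 6.9314; 4 + 6.9314/60 = 4.115523
  W ⇒ negate
Point 3:
  Lat: split at 2 digits → 34° and 9.5444′; 34 + 9.5444/60 = 34.159073
  N ⇒ keep positive
  Lon: degrees = first 3 digits = 108, minutes = 16.348; 108 + 16.348/60 = 108.272467
  E → positive

1. 89.11948, -138.25878
2. 22.24482, -4.11552
3. 34.15907, 108.27247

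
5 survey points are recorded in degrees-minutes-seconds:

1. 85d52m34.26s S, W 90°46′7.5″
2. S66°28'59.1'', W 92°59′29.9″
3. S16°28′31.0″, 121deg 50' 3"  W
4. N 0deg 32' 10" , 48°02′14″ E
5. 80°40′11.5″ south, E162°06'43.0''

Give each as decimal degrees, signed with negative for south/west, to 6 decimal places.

1. -85.876183, -90.768750
2. -66.483083, -92.991639
3. -16.475278, -121.834167
4. 0.536111, 48.037222
5. -80.669861, 162.111944

Point 1:
  Latitude: 85° + 52/60 + 34.26/3600 = 85 + 0.866667 + 0.009517 = 85.8761833
  S ⇒ negate
  λ: 46′ + 7.5″ = 46.12500′; 90 + 46.12500/60 = 90.7687500
  W ⇒ negate
Point 2:
  Lat: 66° + 28/60 + 59.1/3600 = 66 + 0.466667 + 0.016417 = 66.4830833
  S → negative
  λ: 59′ + 29.9″ = 59.49833′; 92 + 59.49833/60 = 92.9916389
  W → negative
Point 3:
  Lat: 16 + 28/60 + 31/3600 = 16.4752778
  S ⇒ negate
  Lon: 121 + 50/60 + 3/3600 = 121.8341667
  W → negative
Point 4:
  Latitude: 0 + 32/60 + 10/3600 = 0.5361111
  N → positive
  λ: 2′ + 14″ = 2.23333′; 48 + 2.23333/60 = 48.0372222
  E → positive
Point 5:
  Lat: 80° + 40/60 + 11.5/3600 = 80 + 0.666667 + 0.003194 = 80.6698611
  S → negative
  λ: 162° + 6/60 + 43/3600 = 162 + 0.100000 + 0.011944 = 162.1119444
  E → positive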